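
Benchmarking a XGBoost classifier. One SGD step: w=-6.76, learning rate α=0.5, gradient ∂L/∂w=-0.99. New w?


w_new = w - α·∇
= -6.76 - 0.5·-0.99
= -6.76 + 0.495
= -6.265

-6.265


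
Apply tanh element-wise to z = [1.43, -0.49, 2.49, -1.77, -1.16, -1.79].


tanh(1.43) = 0.8917
tanh(-0.49) = -0.4542
tanh(2.49) = 0.9863
tanh(-1.77) = -0.9436
tanh(-1.16) = -0.821
tanh(-1.79) = -0.9458
result = [0.8917, -0.4542, 0.9863, -0.9436, -0.821, -0.9458]

[0.8917, -0.4542, 0.9863, -0.9436, -0.821, -0.9458]


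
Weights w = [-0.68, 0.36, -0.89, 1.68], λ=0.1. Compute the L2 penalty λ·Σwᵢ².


‖w‖₂² = (-0.68)² + (0.36)² + (-0.89)² + (1.68)²
     = 0.4624 + 0.1296 + 0.7921 + 2.8224
     = 4.2065
λ·‖w‖₂² = 0.1·4.2065 = 0.42065

0.42065


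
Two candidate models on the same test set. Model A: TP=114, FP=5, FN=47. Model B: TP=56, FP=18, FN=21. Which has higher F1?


Model A: P=114/119=0.958, R=114/161=0.7081, F1=2PR/(P+R)=2TP/(2TP+FP+FN)=228/280=0.8143
Model B: P=56/74=0.7568, R=56/77=0.7273, F1=2PR/(P+R)=2TP/(2TP+FP+FN)=112/151=0.7417
0.8143 > 0.7417 → Model A

Model A


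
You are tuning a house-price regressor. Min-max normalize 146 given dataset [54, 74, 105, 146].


min=54, max=146
(146-54)/(146-54) = 92/92 = 1.0

1.0


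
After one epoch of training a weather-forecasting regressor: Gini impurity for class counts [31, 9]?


Probabilities: [31/40, 9/40] ≈ [0.775, 0.225]
Σpᵢ² = (961 + 81)/40² = 1042/1600
Gini = 1 - Σpᵢ² = 1 - 1042/1600 = 0.3488

0.3488


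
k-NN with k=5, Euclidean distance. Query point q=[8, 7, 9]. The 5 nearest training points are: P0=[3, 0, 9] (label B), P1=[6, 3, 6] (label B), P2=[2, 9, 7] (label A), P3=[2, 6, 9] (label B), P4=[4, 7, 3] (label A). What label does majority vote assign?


d(q,P0) = 8.6023  (label B)
d(q,P1) = 5.3852  (label B)
d(q,P2) = 6.6332  (label A)
d(q,P3) = 6.0828  (label B)
d(q,P4) = 7.2111  (label A)
Votes: A=2, B=3
Majority → B

B


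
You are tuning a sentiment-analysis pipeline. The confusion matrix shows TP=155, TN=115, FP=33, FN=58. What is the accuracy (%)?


Accuracy = (TP+TN)/(TP+TN+FP+FN)
= (155+115)/(361)
= 270/361 = 74.79%

74.79%


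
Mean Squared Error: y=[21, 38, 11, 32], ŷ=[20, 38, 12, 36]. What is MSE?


Squared errors: (21-20)²=1, (38-38)²=0, (11-12)²=1, (32-36)²=16
Sum = 18
MSE = 18/4 = 9/2

9/2


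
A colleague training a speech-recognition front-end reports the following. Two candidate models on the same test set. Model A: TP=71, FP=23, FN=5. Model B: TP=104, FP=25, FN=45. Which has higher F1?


Model A: P=71/94=0.7553, R=71/76=0.9342, F1=2PR/(P+R)=2TP/(2TP+FP+FN)=142/170=0.8353
Model B: P=104/129=0.8062, R=104/149=0.698, F1=2PR/(P+R)=2TP/(2TP+FP+FN)=208/278=0.7482
0.8353 > 0.7482 → Model A

Model A


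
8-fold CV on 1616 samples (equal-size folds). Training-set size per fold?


Fold size = 1616/8 = 202
Training per fold = 1616 - 202 = 1414

1414


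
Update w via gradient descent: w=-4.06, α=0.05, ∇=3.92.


w_new = w - α·∇
= -4.06 - 0.05·3.92
= -4.06 - 0.196
= -4.256

-4.256


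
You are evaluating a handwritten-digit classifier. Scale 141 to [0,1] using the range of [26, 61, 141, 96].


min=26, max=141
(141-26)/(141-26) = 115/115 = 1.0

1.0


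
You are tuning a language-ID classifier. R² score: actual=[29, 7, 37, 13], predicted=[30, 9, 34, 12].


ȳ = 21.5
SS_res = Σ(y-ŷ)² = 15
SS_tot = Σ(y-ȳ)² = 579
R² = 1 - SS_res/SS_tot = 1 - 0.0259 = 0.9741

0.9741


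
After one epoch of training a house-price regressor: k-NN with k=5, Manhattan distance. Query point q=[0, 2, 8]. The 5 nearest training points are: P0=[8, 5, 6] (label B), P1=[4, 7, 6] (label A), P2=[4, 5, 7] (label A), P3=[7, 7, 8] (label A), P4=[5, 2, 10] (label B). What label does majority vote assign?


d(q,P0) = 13  (label B)
d(q,P1) = 11  (label A)
d(q,P2) = 8  (label A)
d(q,P3) = 12  (label A)
d(q,P4) = 7  (label B)
Votes: A=3, B=2
Majority → A

A


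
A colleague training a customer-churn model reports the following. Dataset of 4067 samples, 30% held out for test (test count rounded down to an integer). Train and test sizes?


Test = ⌊4067·30/100⌋ = 1220
Train = 4067 - 1220 = 2847

Train: 2847, Test: 1220


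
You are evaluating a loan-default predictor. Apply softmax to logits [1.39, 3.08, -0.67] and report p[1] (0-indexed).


Exponentials: e^1.39=4.0149, e^3.08=21.7584, e^-0.67=0.5117
Sum = 26.285
Softmax = [0.1527, 0.8278, 0.0195]
p[1] = 21.7584/26.285 = 0.8278

0.8278


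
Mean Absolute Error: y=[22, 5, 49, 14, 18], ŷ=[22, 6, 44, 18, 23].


Absolute errors: |22-22|=0, |5-6|=1, |49-44|=5, |14-18|=4, |18-23|=5
Sum = 15
MAE = 15/5 = 3

3


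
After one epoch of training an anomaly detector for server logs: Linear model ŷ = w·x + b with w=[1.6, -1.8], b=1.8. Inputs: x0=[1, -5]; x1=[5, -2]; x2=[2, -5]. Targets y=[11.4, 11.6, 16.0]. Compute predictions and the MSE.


ŷ0 = (1.6)·(1) + (-1.8)·(-5) + 1.8 = 12.4
ŷ1 = (1.6)·(5) + (-1.8)·(-2) + 1.8 = 13.4
ŷ2 = (1.6)·(2) + (-1.8)·(-5) + 1.8 = 14.0
errors² = [1.0, 3.24, 4.0]
MSE = 8.2400/3 = 2.7467

2.7467


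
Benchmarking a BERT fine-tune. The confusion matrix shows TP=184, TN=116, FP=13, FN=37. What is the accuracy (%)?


Accuracy = (TP+TN)/(TP+TN+FP+FN)
= (184+116)/(350)
= 300/350 = 85.71%

85.71%


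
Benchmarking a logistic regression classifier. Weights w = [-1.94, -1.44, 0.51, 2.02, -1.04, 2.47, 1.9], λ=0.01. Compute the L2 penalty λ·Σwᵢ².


‖w‖₂² = (-1.94)² + (-1.44)² + (0.51)² + (2.02)² + (-1.04)² + (2.47)² + (1.9)²
     = 3.7636 + 2.0736 + 0.2601 + 4.0804 + 1.0816 + 6.1009 + 3.61
     = 20.9702
λ·‖w‖₂² = 0.01·20.9702 = 0.209702

0.209702


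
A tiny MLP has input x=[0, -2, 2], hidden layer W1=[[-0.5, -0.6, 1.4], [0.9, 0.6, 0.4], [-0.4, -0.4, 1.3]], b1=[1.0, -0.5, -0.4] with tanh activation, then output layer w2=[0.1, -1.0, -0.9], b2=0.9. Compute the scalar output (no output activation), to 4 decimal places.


z1[0] = (-0.5)·(0) + (-0.6)·(-2) + (1.4)·(2) + 1.0 = 5.0
z1[1] = (0.9)·(0) + (0.6)·(-2) + (0.4)·(2) - 0.5 = -0.9
z1[2] = (-0.4)·(0) + (-0.4)·(-2) + (1.3)·(2) - 0.4 = 3.0
h = tanh(z1) = [0.9999, -0.7163, 0.9951]
output = (0.1)·(0.9999) + (-1.0)·(-0.7163) + (-0.9)·(0.9951) + 0.9 = 0.8207

0.8207


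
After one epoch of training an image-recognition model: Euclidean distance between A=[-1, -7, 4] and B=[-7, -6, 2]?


d = √((-1+ 7)² + (-7+ 6)² + (4-2)²)
  = √(36 + 1 + 4)
  = √41 = 6.4031

6.4031


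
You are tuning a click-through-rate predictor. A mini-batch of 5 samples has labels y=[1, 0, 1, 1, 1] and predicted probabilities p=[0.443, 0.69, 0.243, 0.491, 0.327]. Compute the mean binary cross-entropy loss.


L[0] = -ln(0.443) = 0.8142
L[1] = -ln(1-0.69) = -ln(0.31) = 1.1712
L[2] = -ln(0.243) = 1.4147
L[3] = -ln(0.491) = 0.7113
L[4] = -ln(0.327) = 1.1178
mean = (0.8142 + 1.1712 + 1.4147 + 0.7113 + 1.1178)/5 = 1.0458

1.0458


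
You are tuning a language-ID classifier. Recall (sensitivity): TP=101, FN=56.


Recall = TP/(TP+FN)
= 101/(101+56)
= 101/157 = 64.33%

64.33%


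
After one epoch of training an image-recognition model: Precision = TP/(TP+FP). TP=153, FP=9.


Precision = TP/(TP+FP)
= 153/(153+9)
= 153/162 = 94.44%

94.44%


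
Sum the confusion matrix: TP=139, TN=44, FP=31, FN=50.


Total = TP + TN + FP + FN
= 139 + 44 + 31 + 50
= 264
(Predicted positive: 170, predicted negative: 94)

264


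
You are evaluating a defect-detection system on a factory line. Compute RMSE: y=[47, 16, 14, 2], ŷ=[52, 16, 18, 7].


MSE = 66/4 = 16.5
RMSE = √(66/4) = 4.062

4.062


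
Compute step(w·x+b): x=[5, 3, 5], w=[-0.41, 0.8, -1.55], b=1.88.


z = (5)·(-0.41) + (3)·(0.8) + (5)·(-1.55) + 1.88
  = -5.52
step(z) = 0 (z<0)

0


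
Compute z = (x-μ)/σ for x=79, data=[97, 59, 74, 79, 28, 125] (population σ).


μ = 77, σ = 30.1164
z = (79 - 77)/30.1164 = 0.0664

0.0664


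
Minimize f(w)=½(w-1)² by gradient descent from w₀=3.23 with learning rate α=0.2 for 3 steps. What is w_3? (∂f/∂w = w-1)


step 1: grad = 3.23-1 = 2.23; w = 3.23 - 0.2·(2.23) = 2.784
step 2: grad = 2.784-1 = 1.784; w = 2.784 - 0.2·(1.784) = 2.4272
step 3: grad = 2.4272-1 = 1.4272; w = 2.4272 - 0.2·(1.4272) = 2.14176

2.14176


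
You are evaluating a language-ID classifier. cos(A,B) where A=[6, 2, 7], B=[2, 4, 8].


A·B = 6·2 + 2·4 + 7·8 = 76
‖A‖ = √89 = 9.434, ‖B‖ = √84 = 9.1652
cos = 76/(√89·√84) = 76/√7476 = 0.879

0.879


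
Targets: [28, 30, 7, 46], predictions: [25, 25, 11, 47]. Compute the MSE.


Squared errors: (28-25)²=9, (30-25)²=25, (7-11)²=16, (46-47)²=1
Sum = 51
MSE = 51/4 = 51/4

51/4


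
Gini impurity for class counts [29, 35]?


Probabilities: [29/64, 35/64] ≈ [0.4531, 0.5469]
Σpᵢ² = (841 + 1225)/64² = 2066/4096
Gini = 1 - Σpᵢ² = 1 - 2066/4096 = 0.4956

0.4956


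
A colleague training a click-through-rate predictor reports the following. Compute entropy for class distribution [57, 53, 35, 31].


Probabilities: [57/176, 53/176, 35/176, 31/176] ≈ [0.3239, 0.3011, 0.1989, 0.1761]
H = -((57/176)·log₂(57/176) + (53/176)·log₂(53/176) + (35/176)·log₂(35/176) + (31/176)·log₂(31/176))
  = 1.9528 bits

1.9528 bits


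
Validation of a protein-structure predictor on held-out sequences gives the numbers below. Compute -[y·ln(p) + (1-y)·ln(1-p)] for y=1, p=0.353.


BCE = -[y·ln(p) + (1-y)·ln(1-p)]
= -1·ln(0.353) - 0
= -ln(0.353) = 1.0413

1.0413


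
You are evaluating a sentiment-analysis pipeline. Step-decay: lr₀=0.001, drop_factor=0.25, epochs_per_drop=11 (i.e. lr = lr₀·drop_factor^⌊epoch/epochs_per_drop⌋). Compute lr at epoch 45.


n_drops = ⌊45/11⌋ = 4
lr = 0.001·0.25^4 = 0.001·0.00390625 = 0.00000390625

0.00000390625


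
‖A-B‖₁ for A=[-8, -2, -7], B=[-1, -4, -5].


d = |-8+ 1| + |-2+ 4| + |-7+ 5|
  = 7 + 2 + 2
  = 11

11


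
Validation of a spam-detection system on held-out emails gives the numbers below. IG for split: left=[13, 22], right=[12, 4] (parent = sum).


Parent = [25, 26], H_parent = 0.9997
H_left = 0.9518 (n=35), H_right = 0.8113 (n=16)
H_children = (35/51)·0.9518 + (16/51)·0.8113 = 0.9077
IG = 0.9997 - 0.9077 = 0.092

0.092


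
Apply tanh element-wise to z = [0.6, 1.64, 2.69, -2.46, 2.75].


tanh(0.6) = 0.537
tanh(1.64) = 0.9275
tanh(2.69) = 0.9908
tanh(-2.46) = -0.9855
tanh(2.75) = 0.9919
result = [0.537, 0.9275, 0.9908, -0.9855, 0.9919]

[0.537, 0.9275, 0.9908, -0.9855, 0.9919]


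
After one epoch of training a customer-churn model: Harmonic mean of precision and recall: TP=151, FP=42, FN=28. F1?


Precision = 151/193 = 0.7824
Recall = 151/179 = 0.8436
F1 = 2·P·R/(P+R) = 2·TP/(2·TP+FP+FN) = 302/(302+42+28) = 302/372 = 0.8118

0.8118


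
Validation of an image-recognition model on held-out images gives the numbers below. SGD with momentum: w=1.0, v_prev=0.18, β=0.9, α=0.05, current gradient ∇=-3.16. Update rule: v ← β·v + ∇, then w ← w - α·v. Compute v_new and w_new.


v_new = 0.9·0.18 - 3.16 = 0.162 - 3.16 = -2.998
w_new = 1.0 - 0.05·-2.998 = 1.0 + 0.1499 = 1.1499

v_new=-2.998, w_new=1.1499


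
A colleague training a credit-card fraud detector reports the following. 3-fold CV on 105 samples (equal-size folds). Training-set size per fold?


Fold size = 105/3 = 35
Training per fold = 105 - 35 = 70

70


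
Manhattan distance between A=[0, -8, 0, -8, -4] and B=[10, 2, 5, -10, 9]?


d = |0-10| + |-8-2| + |0-5| + |-8+ 10| + |-4-9|
  = 10 + 10 + 5 + 2 + 13
  = 40

40


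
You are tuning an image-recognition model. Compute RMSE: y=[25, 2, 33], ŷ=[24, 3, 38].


MSE = 27/3 = 9
RMSE = √(27/3) = 3.0

3.0


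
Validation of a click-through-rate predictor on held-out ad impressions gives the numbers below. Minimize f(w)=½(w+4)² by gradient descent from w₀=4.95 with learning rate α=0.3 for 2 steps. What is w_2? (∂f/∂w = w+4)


step 1: grad = 4.95+4 = 8.95; w = 4.95 - 0.3·(8.95) = 2.265
step 2: grad = 2.265+4 = 6.265; w = 2.265 - 0.3·(6.265) = 0.3855

0.3855


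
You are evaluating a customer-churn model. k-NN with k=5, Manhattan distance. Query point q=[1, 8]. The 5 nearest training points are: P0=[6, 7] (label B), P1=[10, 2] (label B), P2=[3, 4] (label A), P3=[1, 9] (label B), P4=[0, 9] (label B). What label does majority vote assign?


d(q,P0) = 6  (label B)
d(q,P1) = 15  (label B)
d(q,P2) = 6  (label A)
d(q,P3) = 1  (label B)
d(q,P4) = 2  (label B)
Votes: A=1, B=4
Majority → B

B


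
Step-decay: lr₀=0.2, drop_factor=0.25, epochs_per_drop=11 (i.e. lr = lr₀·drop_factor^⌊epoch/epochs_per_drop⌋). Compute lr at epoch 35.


n_drops = ⌊35/11⌋ = 3
lr = 0.2·0.25^3 = 0.2·0.015625 = 0.003125

0.003125


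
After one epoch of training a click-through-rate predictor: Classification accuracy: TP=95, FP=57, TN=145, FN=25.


Accuracy = (TP+TN)/(TP+TN+FP+FN)
= (95+145)/(322)
= 240/322 = 74.53%

74.53%


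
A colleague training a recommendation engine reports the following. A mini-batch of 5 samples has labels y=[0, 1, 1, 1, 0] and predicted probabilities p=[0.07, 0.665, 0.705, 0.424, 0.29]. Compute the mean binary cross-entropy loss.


L[0] = -ln(1-0.07) = -ln(0.93) = 0.0726
L[1] = -ln(0.665) = 0.408
L[2] = -ln(0.705) = 0.3496
L[3] = -ln(0.424) = 0.858
L[4] = -ln(1-0.29) = -ln(0.71) = 0.3425
mean = (0.0726 + 0.408 + 0.3496 + 0.858 + 0.3425)/5 = 0.4061

0.4061


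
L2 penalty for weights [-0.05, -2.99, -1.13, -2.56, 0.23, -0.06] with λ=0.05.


‖w‖₂² = (-0.05)² + (-2.99)² + (-1.13)² + (-2.56)² + (0.23)² + (-0.06)²
     = 0.0025 + 8.9401 + 1.2769 + 6.5536 + 0.0529 + 0.0036
     = 16.8296
λ·‖w‖₂² = 0.05·16.8296 = 0.84148

0.84148


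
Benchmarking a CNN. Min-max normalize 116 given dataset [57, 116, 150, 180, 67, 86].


min=57, max=180
(116-57)/(180-57) = 59/123 = 0.4797

0.4797


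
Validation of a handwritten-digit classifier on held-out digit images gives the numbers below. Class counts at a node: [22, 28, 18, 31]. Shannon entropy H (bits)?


Probabilities: [22/99, 28/99, 18/99, 31/99] ≈ [0.2222, 0.2828, 0.1818, 0.3131]
H = -((22/99)·log₂(22/99) + (28/99)·log₂(28/99) + (18/99)·log₂(18/99) + (31/99)·log₂(31/99))
  = 1.9692 bits

1.9692 bits


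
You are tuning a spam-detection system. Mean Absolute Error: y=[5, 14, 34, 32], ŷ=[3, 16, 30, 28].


Absolute errors: |5-3|=2, |14-16|=2, |34-30|=4, |32-28|=4
Sum = 12
MAE = 12/4 = 3

3


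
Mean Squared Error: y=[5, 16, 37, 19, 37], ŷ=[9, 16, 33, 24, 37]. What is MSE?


Squared errors: (5-9)²=16, (16-16)²=0, (37-33)²=16, (19-24)²=25, (37-37)²=0
Sum = 57
MSE = 57/5 = 57/5

57/5


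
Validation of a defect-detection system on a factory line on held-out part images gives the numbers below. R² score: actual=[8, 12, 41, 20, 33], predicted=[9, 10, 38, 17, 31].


ȳ = 22.8
SS_res = Σ(y-ŷ)² = 27
SS_tot = Σ(y-ȳ)² = 778.8
R² = 1 - SS_res/SS_tot = 1 - 0.0347 = 0.9653

0.9653


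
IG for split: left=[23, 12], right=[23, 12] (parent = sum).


Parent = [46, 24], H_parent = 0.9275
H_left = 0.9275 (n=35), H_right = 0.9275 (n=35)
H_children = (35/70)·0.9275 + (35/70)·0.9275 = 0.9275
IG = 0.9275 - 0.9275 = 0.0

0.0


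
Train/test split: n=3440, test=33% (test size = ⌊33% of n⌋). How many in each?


Test = ⌊3440·33/100⌋ = 1135
Train = 3440 - 1135 = 2305

Train: 2305, Test: 1135


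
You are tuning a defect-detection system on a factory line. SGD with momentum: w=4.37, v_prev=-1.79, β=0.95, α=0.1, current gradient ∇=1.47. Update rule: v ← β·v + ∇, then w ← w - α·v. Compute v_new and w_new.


v_new = 0.95·-1.79 + 1.47 = -1.7005 + 1.47 = -0.2305
w_new = 4.37 - 0.1·-0.2305 = 4.37 + 0.02305 = 4.39305

v_new=-0.2305, w_new=4.39305


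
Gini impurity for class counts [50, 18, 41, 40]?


Probabilities: [50/149, 18/149, 41/149, 40/149] ≈ [0.3356, 0.1208, 0.2752, 0.2685]
Σpᵢ² = (2500 + 324 + 1681 + 1600)/149² = 6105/22201
Gini = 1 - Σpᵢ² = 1 - 6105/22201 = 0.725

0.725


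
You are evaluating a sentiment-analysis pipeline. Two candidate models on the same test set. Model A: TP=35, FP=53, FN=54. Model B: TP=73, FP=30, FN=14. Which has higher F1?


Model A: P=35/88=0.3977, R=35/89=0.3933, F1=2PR/(P+R)=2TP/(2TP+FP+FN)=70/177=0.3955
Model B: P=73/103=0.7087, R=73/87=0.8391, F1=2PR/(P+R)=2TP/(2TP+FP+FN)=146/190=0.7684
0.3955 < 0.7684 → Model B

Model B


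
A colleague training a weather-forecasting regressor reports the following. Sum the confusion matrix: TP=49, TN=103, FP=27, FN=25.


Total = TP + TN + FP + FN
= 49 + 103 + 27 + 25
= 204
(Predicted positive: 76, predicted negative: 128)

204


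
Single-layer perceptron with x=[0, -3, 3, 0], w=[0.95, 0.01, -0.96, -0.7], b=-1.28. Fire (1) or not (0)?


z = (0)·(0.95) + (-3)·(0.01) + (3)·(-0.96) + (0)·(-0.7) - 1.28
  = -4.19
step(z) = 0 (z<0)

0


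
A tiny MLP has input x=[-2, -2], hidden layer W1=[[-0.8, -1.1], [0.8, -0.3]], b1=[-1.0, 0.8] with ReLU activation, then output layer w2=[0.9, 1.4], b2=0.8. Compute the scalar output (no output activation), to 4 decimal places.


z1[0] = (-0.8)·(-2) + (-1.1)·(-2) - 1.0 = 2.8
z1[1] = (0.8)·(-2) + (-0.3)·(-2) + 0.8 = -0.2
h = ReLU(z1) = [2.8, 0.0]
output = (0.9)·(2.8) + (1.4)·(0.0) + 0.8 = 3.32

3.32


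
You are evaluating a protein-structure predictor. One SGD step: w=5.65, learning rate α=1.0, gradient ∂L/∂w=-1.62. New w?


w_new = w - α·∇
= 5.65 - 1.0·-1.62
= 5.65 + 1.62
= 7.27

7.27


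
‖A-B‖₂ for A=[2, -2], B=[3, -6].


d = √((2-3)² + (-2+ 6)²)
  = √(1 + 16)
  = √17 = 4.1231

4.1231


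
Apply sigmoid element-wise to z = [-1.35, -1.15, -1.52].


σ(-1.35) = 1/(1+e^1.35) = 0.2059
σ(-1.15) = 1/(1+e^1.15) = 0.2405
σ(-1.52) = 1/(1+e^1.52) = 0.1795
result = [0.2059, 0.2405, 0.1795]

[0.2059, 0.2405, 0.1795]


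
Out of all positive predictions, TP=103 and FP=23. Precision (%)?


Precision = TP/(TP+FP)
= 103/(103+23)
= 103/126 = 81.75%

81.75%


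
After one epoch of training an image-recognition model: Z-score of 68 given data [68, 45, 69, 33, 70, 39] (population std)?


μ = 54, σ = 15.4056
z = (68 - 54)/15.4056 = 0.9088

0.9088


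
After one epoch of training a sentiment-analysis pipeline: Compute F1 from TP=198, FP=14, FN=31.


Precision = 198/212 = 0.934
Recall = 198/229 = 0.8646
F1 = 2·P·R/(P+R) = 2·TP/(2·TP+FP+FN) = 396/(396+14+31) = 396/441 = 0.898

0.898


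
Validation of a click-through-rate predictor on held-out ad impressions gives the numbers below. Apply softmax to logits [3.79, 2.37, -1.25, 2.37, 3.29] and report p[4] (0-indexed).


Exponentials: e^3.79=44.2564, e^2.37=10.6974, e^-1.25=0.2865, e^2.37=10.6974, e^3.29=26.8429
Sum = 92.7806
Softmax = [0.477, 0.1153, 0.0031, 0.1153, 0.2893]
p[4] = 26.8429/92.7806 = 0.2893

0.2893


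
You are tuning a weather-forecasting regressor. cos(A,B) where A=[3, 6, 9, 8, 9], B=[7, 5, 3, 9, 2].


A·B = 3·7 + 6·5 + 9·3 + 8·9 + 9·2 = 168
‖A‖ = √271 = 16.4621, ‖B‖ = √168 = 12.9615
cos = 168/(√271·√168) = 168/√45528 = 0.7874

0.7874


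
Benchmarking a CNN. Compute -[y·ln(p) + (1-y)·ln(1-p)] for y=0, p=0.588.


BCE = -[y·ln(p) + (1-y)·ln(1-p)]
= -0 - 1·ln(1-0.588)
= -ln(0.412) = 0.8867

0.8867


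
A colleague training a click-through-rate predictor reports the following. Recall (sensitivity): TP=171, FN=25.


Recall = TP/(TP+FN)
= 171/(171+25)
= 171/196 = 87.24%

87.24%


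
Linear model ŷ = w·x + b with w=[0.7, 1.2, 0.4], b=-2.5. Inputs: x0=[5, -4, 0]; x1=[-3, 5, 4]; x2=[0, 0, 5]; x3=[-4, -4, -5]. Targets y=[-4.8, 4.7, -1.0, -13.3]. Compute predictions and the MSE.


ŷ0 = (0.7)·(5) + (1.2)·(-4) + (0.4)·(0) - 2.5 = -3.8
ŷ1 = (0.7)·(-3) + (1.2)·(5) + (0.4)·(4) - 2.5 = 3.0
ŷ2 = (0.7)·(0) + (1.2)·(0) + (0.4)·(5) - 2.5 = -0.5
ŷ3 = (0.7)·(-4) + (1.2)·(-4) + (0.4)·(-5) - 2.5 = -12.1
errors² = [1.0, 2.89, 0.25, 1.44]
MSE = 5.5800/4 = 1.395

1.395


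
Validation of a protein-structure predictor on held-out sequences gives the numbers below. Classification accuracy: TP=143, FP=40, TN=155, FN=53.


Accuracy = (TP+TN)/(TP+TN+FP+FN)
= (143+155)/(391)
= 298/391 = 76.21%

76.21%


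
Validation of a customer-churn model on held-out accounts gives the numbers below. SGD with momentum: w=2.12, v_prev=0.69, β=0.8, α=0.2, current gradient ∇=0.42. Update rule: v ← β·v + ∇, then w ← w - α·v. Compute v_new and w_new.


v_new = 0.8·0.69 + 0.42 = 0.552 + 0.42 = 0.972
w_new = 2.12 - 0.2·0.972 = 2.12 - 0.1944 = 1.9256

v_new=0.972, w_new=1.9256


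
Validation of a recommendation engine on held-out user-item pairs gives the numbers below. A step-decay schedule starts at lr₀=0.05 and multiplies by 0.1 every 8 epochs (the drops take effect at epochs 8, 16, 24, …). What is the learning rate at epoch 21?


n_drops = ⌊21/8⌋ = 2
lr = 0.05·0.1^2 = 0.05·0.01 = 0.0005

0.0005


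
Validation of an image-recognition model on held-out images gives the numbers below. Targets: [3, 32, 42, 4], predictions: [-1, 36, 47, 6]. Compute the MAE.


Absolute errors: |3+ 1|=4, |32-36|=4, |42-47|=5, |4-6|=2
Sum = 15
MAE = 15/4 = 15/4

15/4


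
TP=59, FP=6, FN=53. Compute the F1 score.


Precision = 59/65 = 0.9077
Recall = 59/112 = 0.5268
F1 = 2·P·R/(P+R) = 2·TP/(2·TP+FP+FN) = 118/(118+6+53) = 118/177 = 0.6667

0.6667


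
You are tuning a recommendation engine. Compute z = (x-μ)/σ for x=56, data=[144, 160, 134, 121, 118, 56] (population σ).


μ = 122.1667, σ = 32.7741
z = (56 - 122.1667)/32.7741 = -2.0189

-2.0189


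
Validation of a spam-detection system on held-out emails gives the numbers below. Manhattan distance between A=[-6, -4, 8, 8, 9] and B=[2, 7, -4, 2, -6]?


d = |-6-2| + |-4-7| + |8+ 4| + |8-2| + |9+ 6|
  = 8 + 11 + 12 + 6 + 15
  = 52

52


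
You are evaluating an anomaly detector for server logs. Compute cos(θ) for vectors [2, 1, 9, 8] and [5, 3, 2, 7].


A·B = 2·5 + 1·3 + 9·2 + 8·7 = 87
‖A‖ = √150 = 12.2474, ‖B‖ = √87 = 9.3274
cos = 87/(√150·√87) = 87/√13050 = 0.7616

0.7616


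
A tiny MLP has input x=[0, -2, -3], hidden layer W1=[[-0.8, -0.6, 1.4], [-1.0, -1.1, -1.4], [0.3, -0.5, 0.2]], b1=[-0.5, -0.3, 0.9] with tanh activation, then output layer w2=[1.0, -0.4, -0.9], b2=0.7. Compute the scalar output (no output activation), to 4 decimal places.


z1[0] = (-0.8)·(0) + (-0.6)·(-2) + (1.4)·(-3) - 0.5 = -3.5
z1[1] = (-1.0)·(0) + (-1.1)·(-2) + (-1.4)·(-3) - 0.3 = 6.1
z1[2] = (0.3)·(0) + (-0.5)·(-2) + (0.2)·(-3) + 0.9 = 1.3
h = tanh(z1) = [-0.9982, 1.0, 0.8617]
output = (1.0)·(-0.9982) + (-0.4)·(1.0) + (-0.9)·(0.8617) + 0.7 = -1.4737

-1.4737


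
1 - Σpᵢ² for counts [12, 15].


Probabilities: [12/27, 15/27] ≈ [0.4444, 0.5556]
Σpᵢ² = (144 + 225)/27² = 369/729
Gini = 1 - Σpᵢ² = 1 - 369/729 = 0.4938

0.4938


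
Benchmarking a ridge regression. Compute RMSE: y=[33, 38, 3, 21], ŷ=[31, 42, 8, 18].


MSE = 54/4 = 13.5
RMSE = √(54/4) = 3.6742

3.6742


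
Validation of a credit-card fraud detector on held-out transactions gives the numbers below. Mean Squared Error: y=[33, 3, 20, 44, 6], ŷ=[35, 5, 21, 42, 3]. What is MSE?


Squared errors: (33-35)²=4, (3-5)²=4, (20-21)²=1, (44-42)²=4, (6-3)²=9
Sum = 22
MSE = 22/5 = 22/5

22/5


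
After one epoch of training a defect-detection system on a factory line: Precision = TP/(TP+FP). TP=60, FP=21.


Precision = TP/(TP+FP)
= 60/(60+21)
= 60/81 = 74.07%

74.07%


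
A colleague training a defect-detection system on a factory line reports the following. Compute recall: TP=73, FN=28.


Recall = TP/(TP+FN)
= 73/(73+28)
= 73/101 = 72.28%

72.28%


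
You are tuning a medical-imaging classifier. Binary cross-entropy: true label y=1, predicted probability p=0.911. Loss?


BCE = -[y·ln(p) + (1-y)·ln(1-p)]
= -1·ln(0.911) - 0
= -ln(0.911) = 0.0932

0.0932


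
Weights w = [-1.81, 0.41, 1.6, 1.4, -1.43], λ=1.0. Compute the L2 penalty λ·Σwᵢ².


‖w‖₂² = (-1.81)² + (0.41)² + (1.6)² + (1.4)² + (-1.43)²
     = 3.2761 + 0.1681 + 2.56 + 1.96 + 2.0449
     = 10.0091
λ·‖w‖₂² = 1.0·10.0091 = 10.0091

10.0091


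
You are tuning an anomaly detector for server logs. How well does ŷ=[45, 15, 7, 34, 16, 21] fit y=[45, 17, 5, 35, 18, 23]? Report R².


ȳ = 23.8333
SS_res = Σ(y-ŷ)² = 17
SS_tot = Σ(y-ȳ)² = 1008.83
R² = 1 - SS_res/SS_tot = 1 - 0.0169 = 0.9831

0.9831


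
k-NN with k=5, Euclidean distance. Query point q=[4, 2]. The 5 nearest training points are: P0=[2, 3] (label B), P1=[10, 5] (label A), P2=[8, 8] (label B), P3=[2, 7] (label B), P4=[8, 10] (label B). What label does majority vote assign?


d(q,P0) = 2.2361  (label B)
d(q,P1) = 6.7082  (label A)
d(q,P2) = 7.2111  (label B)
d(q,P3) = 5.3852  (label B)
d(q,P4) = 8.9443  (label B)
Votes: A=1, B=4
Majority → B

B


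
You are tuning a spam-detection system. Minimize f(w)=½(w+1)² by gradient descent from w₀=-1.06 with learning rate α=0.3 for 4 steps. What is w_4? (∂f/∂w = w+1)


step 1: grad = -1.06+1 = -0.06; w = -1.06 - 0.3·(-0.06) = -1.042
step 2: grad = -1.042+1 = -0.042; w = -1.042 - 0.3·(-0.042) = -1.0294
step 3: grad = -1.0294+1 = -0.0294; w = -1.0294 - 0.3·(-0.0294) = -1.02058
step 4: grad = -1.02058+1 = -0.02058; w = -1.02058 - 0.3·(-0.02058) = -1.014406

-1.014406


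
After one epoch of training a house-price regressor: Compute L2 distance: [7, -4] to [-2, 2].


d = √((7+ 2)² + (-4-2)²)
  = √(81 + 36)
  = √117 = 10.8167

10.8167


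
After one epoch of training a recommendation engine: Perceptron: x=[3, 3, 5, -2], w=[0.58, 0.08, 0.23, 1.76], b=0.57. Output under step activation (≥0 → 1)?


z = (3)·(0.58) + (3)·(0.08) + (5)·(0.23) + (-2)·(1.76) + 0.57
  = 0.18
step(z) = 1 (z≥0)

1


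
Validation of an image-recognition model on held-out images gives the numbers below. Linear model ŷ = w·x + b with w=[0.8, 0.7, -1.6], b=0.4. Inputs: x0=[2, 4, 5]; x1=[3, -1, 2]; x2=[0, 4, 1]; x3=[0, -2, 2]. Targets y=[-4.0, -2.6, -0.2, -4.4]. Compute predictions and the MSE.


ŷ0 = (0.8)·(2) + (0.7)·(4) + (-1.6)·(5) + 0.4 = -3.2
ŷ1 = (0.8)·(3) + (0.7)·(-1) + (-1.6)·(2) + 0.4 = -1.1
ŷ2 = (0.8)·(0) + (0.7)·(4) + (-1.6)·(1) + 0.4 = 1.6
ŷ3 = (0.8)·(0) + (0.7)·(-2) + (-1.6)·(2) + 0.4 = -4.2
errors² = [0.64, 2.25, 3.24, 0.04]
MSE = 6.1700/4 = 1.5425

1.5425


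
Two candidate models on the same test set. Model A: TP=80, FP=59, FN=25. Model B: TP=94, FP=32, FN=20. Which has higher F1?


Model A: P=80/139=0.5755, R=80/105=0.7619, F1=2PR/(P+R)=2TP/(2TP+FP+FN)=160/244=0.6557
Model B: P=94/126=0.746, R=94/114=0.8246, F1=2PR/(P+R)=2TP/(2TP+FP+FN)=188/240=0.7833
0.6557 < 0.7833 → Model B

Model B


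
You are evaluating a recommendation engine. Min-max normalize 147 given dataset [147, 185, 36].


min=36, max=185
(147-36)/(185-36) = 111/149 = 0.745

0.745


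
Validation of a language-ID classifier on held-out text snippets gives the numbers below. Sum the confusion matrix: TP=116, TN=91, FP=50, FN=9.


Total = TP + TN + FP + FN
= 116 + 91 + 50 + 9
= 266
(Predicted positive: 166, predicted negative: 100)

266


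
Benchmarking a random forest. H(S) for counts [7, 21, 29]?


Probabilities: [7/57, 21/57, 29/57] ≈ [0.1228, 0.3684, 0.5088]
H = -((7/57)·log₂(7/57) + (21/57)·log₂(21/57) + (29/57)·log₂(29/57))
  = 1.3983 bits

1.3983 bits


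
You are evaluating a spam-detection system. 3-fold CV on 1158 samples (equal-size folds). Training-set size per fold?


Fold size = 1158/3 = 386
Training per fold = 1158 - 386 = 772

772


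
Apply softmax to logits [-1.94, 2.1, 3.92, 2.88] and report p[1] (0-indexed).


Exponentials: e^-1.94=0.1437, e^2.1=8.1662, e^3.92=50.4004, e^2.88=17.8143
Sum = 76.5246
Softmax = [0.0019, 0.1067, 0.6586, 0.2328]
p[1] = 8.1662/76.5246 = 0.1067

0.1067


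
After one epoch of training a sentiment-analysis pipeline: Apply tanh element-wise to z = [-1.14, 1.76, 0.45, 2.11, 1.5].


tanh(-1.14) = -0.8144
tanh(1.76) = 0.9425
tanh(0.45) = 0.4219
tanh(2.11) = 0.971
tanh(1.5) = 0.9051
result = [-0.8144, 0.9425, 0.4219, 0.971, 0.9051]

[-0.8144, 0.9425, 0.4219, 0.971, 0.9051]


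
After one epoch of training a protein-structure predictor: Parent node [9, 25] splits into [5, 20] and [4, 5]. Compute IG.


Parent = [9, 25], H_parent = 0.8338
H_left = 0.7219 (n=25), H_right = 0.9911 (n=9)
H_children = (25/34)·0.7219 + (9/34)·0.9911 = 0.7932
IG = 0.8338 - 0.7932 = 0.0406

0.0406


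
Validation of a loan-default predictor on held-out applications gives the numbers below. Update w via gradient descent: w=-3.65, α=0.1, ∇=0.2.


w_new = w - α·∇
= -3.65 - 0.1·0.2
= -3.65 - 0.02
= -3.67

-3.67


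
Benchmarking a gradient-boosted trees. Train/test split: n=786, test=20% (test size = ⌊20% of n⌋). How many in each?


Test = ⌊786·20/100⌋ = 157
Train = 786 - 157 = 629

Train: 629, Test: 157


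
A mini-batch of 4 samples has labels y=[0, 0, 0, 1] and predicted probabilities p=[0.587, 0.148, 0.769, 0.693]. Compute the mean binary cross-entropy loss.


L[0] = -ln(1-0.587) = -ln(0.413) = 0.8843
L[1] = -ln(1-0.148) = -ln(0.852) = 0.1602
L[2] = -ln(1-0.769) = -ln(0.231) = 1.4653
L[3] = -ln(0.693) = 0.3667
mean = (0.8843 + 0.1602 + 1.4653 + 0.3667)/4 = 0.7191

0.7191


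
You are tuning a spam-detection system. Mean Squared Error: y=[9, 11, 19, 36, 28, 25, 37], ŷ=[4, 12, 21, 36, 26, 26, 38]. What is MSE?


Squared errors: (9-4)²=25, (11-12)²=1, (19-21)²=4, (36-36)²=0, (28-26)²=4, (25-26)²=1, (37-38)²=1
Sum = 36
MSE = 36/7 = 36/7

36/7


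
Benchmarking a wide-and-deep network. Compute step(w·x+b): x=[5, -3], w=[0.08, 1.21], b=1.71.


z = (5)·(0.08) + (-3)·(1.21) + 1.71
  = -1.52
step(z) = 0 (z<0)

0


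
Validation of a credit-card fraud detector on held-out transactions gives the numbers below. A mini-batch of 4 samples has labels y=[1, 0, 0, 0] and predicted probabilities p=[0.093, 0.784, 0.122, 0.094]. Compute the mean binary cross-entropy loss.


L[0] = -ln(0.093) = 2.3752
L[1] = -ln(1-0.784) = -ln(0.216) = 1.5325
L[2] = -ln(1-0.122) = -ln(0.878) = 0.1301
L[3] = -ln(1-0.094) = -ln(0.906) = 0.0987
mean = (2.3752 + 1.5325 + 0.1301 + 0.0987)/4 = 1.0341

1.0341


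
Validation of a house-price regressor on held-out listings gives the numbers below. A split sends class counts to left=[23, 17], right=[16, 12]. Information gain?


Parent = [39, 29], H_parent = 0.9843
H_left = 0.9837 (n=40), H_right = 0.9852 (n=28)
H_children = (40/68)·0.9837 + (28/68)·0.9852 = 0.9843
IG = 0.9843 - 0.9843 = 0.0

0.0


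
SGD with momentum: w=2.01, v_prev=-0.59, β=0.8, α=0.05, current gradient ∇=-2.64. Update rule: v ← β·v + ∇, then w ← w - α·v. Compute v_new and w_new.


v_new = 0.8·-0.59 - 2.64 = -0.472 - 2.64 = -3.112
w_new = 2.01 - 0.05·-3.112 = 2.01 + 0.1556 = 2.1656

v_new=-3.112, w_new=2.1656


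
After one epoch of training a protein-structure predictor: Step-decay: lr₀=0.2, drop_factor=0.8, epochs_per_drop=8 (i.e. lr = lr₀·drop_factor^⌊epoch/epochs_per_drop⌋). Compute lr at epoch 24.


n_drops = ⌊24/8⌋ = 3
lr = 0.2·0.8^3 = 0.2·0.512 = 0.1024

0.1024


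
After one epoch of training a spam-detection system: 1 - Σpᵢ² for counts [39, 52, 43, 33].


Probabilities: [39/167, 52/167, 43/167, 33/167] ≈ [0.2335, 0.3114, 0.2575, 0.1976]
Σpᵢ² = (1521 + 2704 + 1849 + 1089)/167² = 7163/27889
Gini = 1 - Σpᵢ² = 1 - 7163/27889 = 0.7432

0.7432


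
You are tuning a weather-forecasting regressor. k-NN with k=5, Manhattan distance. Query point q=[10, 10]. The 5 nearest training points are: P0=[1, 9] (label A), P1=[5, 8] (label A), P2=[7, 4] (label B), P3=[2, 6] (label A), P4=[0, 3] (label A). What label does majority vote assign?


d(q,P0) = 10  (label A)
d(q,P1) = 7  (label A)
d(q,P2) = 9  (label B)
d(q,P3) = 12  (label A)
d(q,P4) = 17  (label A)
Votes: A=4, B=1
Majority → A

A


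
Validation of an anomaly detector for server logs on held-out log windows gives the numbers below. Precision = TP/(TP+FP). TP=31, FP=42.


Precision = TP/(TP+FP)
= 31/(31+42)
= 31/73 = 42.47%

42.47%


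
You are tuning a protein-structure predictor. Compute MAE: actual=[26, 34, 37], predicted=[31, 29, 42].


Absolute errors: |26-31|=5, |34-29|=5, |37-42|=5
Sum = 15
MAE = 15/3 = 5

5


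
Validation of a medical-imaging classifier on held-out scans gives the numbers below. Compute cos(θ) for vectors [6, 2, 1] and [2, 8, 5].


A·B = 6·2 + 2·8 + 1·5 = 33
‖A‖ = √41 = 6.4031, ‖B‖ = √93 = 9.6437
cos = 33/(√41·√93) = 33/√3813 = 0.5344

0.5344


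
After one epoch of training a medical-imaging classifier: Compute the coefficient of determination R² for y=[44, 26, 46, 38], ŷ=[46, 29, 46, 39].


ȳ = 38.5
SS_res = Σ(y-ŷ)² = 14
SS_tot = Σ(y-ȳ)² = 243
R² = 1 - SS_res/SS_tot = 1 - 0.0576 = 0.9424

0.9424


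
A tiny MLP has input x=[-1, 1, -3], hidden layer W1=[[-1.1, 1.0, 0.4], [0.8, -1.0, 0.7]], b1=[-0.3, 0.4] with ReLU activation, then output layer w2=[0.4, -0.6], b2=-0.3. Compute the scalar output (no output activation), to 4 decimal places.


z1[0] = (-1.1)·(-1) + (1.0)·(1) + (0.4)·(-3) - 0.3 = 0.6
z1[1] = (0.8)·(-1) + (-1.0)·(1) + (0.7)·(-3) + 0.4 = -3.5
h = ReLU(z1) = [0.6, 0.0]
output = (0.4)·(0.6) + (-0.6)·(0.0) - 0.3 = -0.06

-0.06


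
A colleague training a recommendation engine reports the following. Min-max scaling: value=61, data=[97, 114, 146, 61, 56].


min=56, max=146
(61-56)/(146-56) = 5/90 = 0.0556

0.0556


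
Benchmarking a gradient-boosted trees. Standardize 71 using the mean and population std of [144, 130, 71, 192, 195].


μ = 146.4, σ = 45.6096
z = (71 - 146.4)/45.6096 = -1.6532

-1.6532


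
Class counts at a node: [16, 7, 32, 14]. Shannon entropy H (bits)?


Probabilities: [16/69, 7/69, 32/69, 14/69] ≈ [0.2319, 0.1014, 0.4638, 0.2029]
H = -((16/69)·log₂(16/69) + (7/69)·log₂(7/69) + (32/69)·log₂(32/69) + (14/69)·log₂(14/69))
  = 1.8048 bits

1.8048 bits


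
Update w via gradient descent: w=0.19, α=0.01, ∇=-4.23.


w_new = w - α·∇
= 0.19 - 0.01·-4.23
= 0.19 + 0.0423
= 0.2323

0.2323


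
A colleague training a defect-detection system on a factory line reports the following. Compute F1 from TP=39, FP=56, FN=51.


Precision = 39/95 = 0.4105
Recall = 39/90 = 0.4333
F1 = 2·P·R/(P+R) = 2·TP/(2·TP+FP+FN) = 78/(78+56+51) = 78/185 = 0.4216

0.4216


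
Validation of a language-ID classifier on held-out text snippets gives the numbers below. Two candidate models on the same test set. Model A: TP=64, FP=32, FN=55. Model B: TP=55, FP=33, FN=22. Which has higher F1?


Model A: P=64/96=0.6667, R=64/119=0.5378, F1=2PR/(P+R)=2TP/(2TP+FP+FN)=128/215=0.5953
Model B: P=55/88=0.625, R=55/77=0.7143, F1=2PR/(P+R)=2TP/(2TP+FP+FN)=110/165=0.6667
0.5953 < 0.6667 → Model B

Model B


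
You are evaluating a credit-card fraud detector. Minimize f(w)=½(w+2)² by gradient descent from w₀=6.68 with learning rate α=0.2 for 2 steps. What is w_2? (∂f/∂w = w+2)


step 1: grad = 6.68+2 = 8.68; w = 6.68 - 0.2·(8.68) = 4.944
step 2: grad = 4.944+2 = 6.944; w = 4.944 - 0.2·(6.944) = 3.5552

3.5552


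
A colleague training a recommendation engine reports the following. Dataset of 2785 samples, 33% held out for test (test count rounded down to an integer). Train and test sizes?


Test = ⌊2785·33/100⌋ = 919
Train = 2785 - 919 = 1866

Train: 1866, Test: 919


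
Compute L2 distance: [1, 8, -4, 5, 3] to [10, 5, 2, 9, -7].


d = √((1-10)² + (8-5)² + (-4-2)² + (5-9)² + (3+ 7)²)
  = √(81 + 9 + 36 + 16 + 100)
  = √242 = 15.5563

15.5563


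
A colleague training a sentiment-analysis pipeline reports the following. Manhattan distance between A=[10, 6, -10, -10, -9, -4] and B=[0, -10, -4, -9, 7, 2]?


d = |10-0| + |6+ 10| + |-10+ 4| + |-10+ 9| + |-9-7| + |-4-2|
  = 10 + 16 + 6 + 1 + 16 + 6
  = 55

55


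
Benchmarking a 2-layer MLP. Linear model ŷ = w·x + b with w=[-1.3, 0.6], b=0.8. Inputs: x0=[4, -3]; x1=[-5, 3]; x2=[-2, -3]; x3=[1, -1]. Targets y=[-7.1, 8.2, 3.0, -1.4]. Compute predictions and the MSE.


ŷ0 = (-1.3)·(4) + (0.6)·(-3) + 0.8 = -6.2
ŷ1 = (-1.3)·(-5) + (0.6)·(3) + 0.8 = 9.1
ŷ2 = (-1.3)·(-2) + (0.6)·(-3) + 0.8 = 1.6
ŷ3 = (-1.3)·(1) + (0.6)·(-1) + 0.8 = -1.1
errors² = [0.81, 0.81, 1.96, 0.09]
MSE = 3.6700/4 = 0.9175

0.9175


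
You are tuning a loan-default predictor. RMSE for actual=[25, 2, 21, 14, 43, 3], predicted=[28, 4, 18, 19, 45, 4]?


MSE = 52/6 = 8.6667
RMSE = √(52/6) = 2.9439

2.9439


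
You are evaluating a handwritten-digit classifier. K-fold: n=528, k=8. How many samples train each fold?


Fold size = 528/8 = 66
Training per fold = 528 - 66 = 462

462


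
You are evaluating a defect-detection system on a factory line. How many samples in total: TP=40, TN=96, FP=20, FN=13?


Total = TP + TN + FP + FN
= 40 + 96 + 20 + 13
= 169
(Predicted positive: 60, predicted negative: 109)

169


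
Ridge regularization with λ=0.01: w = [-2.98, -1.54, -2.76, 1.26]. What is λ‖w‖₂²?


‖w‖₂² = (-2.98)² + (-1.54)² + (-2.76)² + (1.26)²
     = 8.8804 + 2.3716 + 7.6176 + 1.5876
     = 20.4572
λ·‖w‖₂² = 0.01·20.4572 = 0.204572

0.204572


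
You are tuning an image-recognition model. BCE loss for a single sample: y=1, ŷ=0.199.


BCE = -[y·ln(p) + (1-y)·ln(1-p)]
= -1·ln(0.199) - 0
= -ln(0.199) = 1.6145

1.6145


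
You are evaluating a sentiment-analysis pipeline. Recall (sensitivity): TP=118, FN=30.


Recall = TP/(TP+FN)
= 118/(118+30)
= 118/148 = 79.73%

79.73%


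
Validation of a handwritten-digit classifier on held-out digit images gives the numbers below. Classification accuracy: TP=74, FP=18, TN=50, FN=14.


Accuracy = (TP+TN)/(TP+TN+FP+FN)
= (74+50)/(156)
= 124/156 = 79.49%

79.49%


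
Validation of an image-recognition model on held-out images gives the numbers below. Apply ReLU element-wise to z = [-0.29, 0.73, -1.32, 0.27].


ReLU(-0.29) = max(0, -0.29) = 0.0
ReLU(0.73) = max(0, 0.73) = 0.73
ReLU(-1.32) = max(0, -1.32) = 0.0
ReLU(0.27) = max(0, 0.27) = 0.27
result = [0.0, 0.73, 0.0, 0.27]

[0.0, 0.73, 0.0, 0.27]


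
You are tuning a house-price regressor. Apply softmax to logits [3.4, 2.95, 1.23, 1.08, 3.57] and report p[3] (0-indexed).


Exponentials: e^3.4=29.9641, e^2.95=19.106, e^1.23=3.4212, e^1.08=2.9447, e^3.57=35.5166
Sum = 90.9526
Softmax = [0.3294, 0.2101, 0.0376, 0.0324, 0.3905]
p[3] = 2.9447/90.9526 = 0.0324

0.0324


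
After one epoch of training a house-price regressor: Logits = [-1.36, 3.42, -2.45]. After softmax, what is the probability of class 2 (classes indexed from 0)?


Exponentials: e^-1.36=0.2567, e^3.42=30.5694, e^-2.45=0.0863
Sum = 30.9124
Softmax = [0.0083, 0.9889, 0.0028]
p[2] = 0.0863/30.9124 = 0.0028

0.0028


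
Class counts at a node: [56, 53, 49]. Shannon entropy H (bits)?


Probabilities: [56/158, 53/158, 49/158] ≈ [0.3544, 0.3354, 0.3101]
H = -((56/158)·log₂(56/158) + (53/158)·log₂(53/158) + (49/158)·log₂(49/158))
  = 1.5828 bits

1.5828 bits


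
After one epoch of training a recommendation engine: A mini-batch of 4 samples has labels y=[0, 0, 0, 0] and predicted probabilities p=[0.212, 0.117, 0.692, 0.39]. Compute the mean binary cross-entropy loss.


L[0] = -ln(1-0.212) = -ln(0.788) = 0.2383
L[1] = -ln(1-0.117) = -ln(0.883) = 0.1244
L[2] = -ln(1-0.692) = -ln(0.308) = 1.1777
L[3] = -ln(1-0.39) = -ln(0.61) = 0.4943
mean = (0.2383 + 0.1244 + 1.1777 + 0.4943)/4 = 0.5087

0.5087


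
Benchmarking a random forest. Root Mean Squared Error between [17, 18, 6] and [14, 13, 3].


MSE = 43/3 = 14.3333
RMSE = √(43/3) = 3.7859

3.7859
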